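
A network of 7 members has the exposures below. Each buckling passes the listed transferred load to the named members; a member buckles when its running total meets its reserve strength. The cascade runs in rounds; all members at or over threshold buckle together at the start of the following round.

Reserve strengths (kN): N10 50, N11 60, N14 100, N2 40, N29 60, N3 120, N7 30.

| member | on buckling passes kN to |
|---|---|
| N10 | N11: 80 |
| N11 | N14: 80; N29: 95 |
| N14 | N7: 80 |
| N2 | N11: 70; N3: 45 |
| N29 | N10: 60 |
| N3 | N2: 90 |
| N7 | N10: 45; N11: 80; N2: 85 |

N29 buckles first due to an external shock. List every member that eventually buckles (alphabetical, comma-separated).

Round 1 — N29 buckles (initial).
  N10: +60 → 60 ≥ 50
Round 2 — N10 buckles.
  N11: +80 → 80 ≥ 60
Round 3 — N11 buckles.
  N14: +80 → 80 < 100
No further bucklings.

N10, N11, N29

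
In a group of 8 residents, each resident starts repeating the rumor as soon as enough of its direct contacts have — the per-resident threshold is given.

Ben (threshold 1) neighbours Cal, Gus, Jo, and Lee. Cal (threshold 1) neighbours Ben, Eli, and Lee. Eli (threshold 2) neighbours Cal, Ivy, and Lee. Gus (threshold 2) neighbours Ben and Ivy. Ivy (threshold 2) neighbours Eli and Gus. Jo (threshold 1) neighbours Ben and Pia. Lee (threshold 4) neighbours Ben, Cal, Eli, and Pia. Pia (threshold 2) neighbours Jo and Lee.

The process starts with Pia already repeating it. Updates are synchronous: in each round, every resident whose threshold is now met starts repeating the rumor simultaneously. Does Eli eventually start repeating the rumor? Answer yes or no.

Round 1 — Pia starts repeating the rumor (initial).
Round 2 — checking thresholds:
  Jo: 1 of 2 neighbours ≥ 1, starts repeating the rumor.
  Lee: 1 of 4 neighbours < 4, not yet.
Round 3 — checking thresholds:
  Ben: 1 of 4 neighbours ≥ 1, starts repeating the rumor.
  Lee: 1 of 4 neighbours < 4, not yet.
Round 4 — checking thresholds:
  Cal: 1 of 3 neighbours ≥ 1, starts repeating the rumor.
  Gus: 1 of 2 neighbours < 2, not yet.
  Lee: 2 of 4 neighbours < 4, not yet.
Round 5 — no new spreads; cascade stops.

no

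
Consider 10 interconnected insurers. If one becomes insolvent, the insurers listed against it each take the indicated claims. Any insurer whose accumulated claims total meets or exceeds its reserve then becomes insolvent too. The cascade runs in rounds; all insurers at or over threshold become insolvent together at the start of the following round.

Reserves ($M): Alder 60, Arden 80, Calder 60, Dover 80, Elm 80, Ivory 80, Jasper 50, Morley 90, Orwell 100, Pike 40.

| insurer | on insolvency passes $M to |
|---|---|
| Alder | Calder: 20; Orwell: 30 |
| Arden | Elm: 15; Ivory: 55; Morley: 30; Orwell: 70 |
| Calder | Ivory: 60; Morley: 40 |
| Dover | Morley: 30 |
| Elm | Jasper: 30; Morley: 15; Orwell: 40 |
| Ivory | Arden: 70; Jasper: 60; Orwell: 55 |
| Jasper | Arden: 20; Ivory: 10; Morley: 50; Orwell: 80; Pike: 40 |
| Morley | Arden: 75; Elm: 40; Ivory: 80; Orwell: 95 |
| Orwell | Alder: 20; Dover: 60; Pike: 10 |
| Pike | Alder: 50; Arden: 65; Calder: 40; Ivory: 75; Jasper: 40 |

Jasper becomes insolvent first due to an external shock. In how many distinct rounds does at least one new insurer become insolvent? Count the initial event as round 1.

7

Round 1 — Jasper becomes insolvent (initial).
  Arden: +20 → 20 < 80
  Ivory: +10 → 10 < 80
  Morley: +50 → 50 < 90
  Orwell: +80 → 80 < 100
  Pike: +40 → 40 ≥ 40
Round 2 — Pike becomes insolvent.
  Alder: +50 → 50 < 60
  Arden: +65 → 85 ≥ 80
  Calder: +40 → 40 < 60
  Ivory: +75 → 85 ≥ 80
Round 3 — Arden, Ivory become insolvent.
  Elm: +15 → 15 < 80
  Morley: +30 → 80 < 90
  Orwell: +70+55 → 205 ≥ 100
Round 4 — Orwell becomes insolvent.
  Alder: +20 → 70 ≥ 60
  Dover: +60 → 60 < 80
Round 5 — Alder becomes insolvent.
  Calder: +20 → 60 ≥ 60
Round 6 — Calder becomes insolvent.
  Morley: +40 → 120 ≥ 90
Round 7 — Morley becomes insolvent.
  Elm: +40 → 55 < 80
No further insolvencies.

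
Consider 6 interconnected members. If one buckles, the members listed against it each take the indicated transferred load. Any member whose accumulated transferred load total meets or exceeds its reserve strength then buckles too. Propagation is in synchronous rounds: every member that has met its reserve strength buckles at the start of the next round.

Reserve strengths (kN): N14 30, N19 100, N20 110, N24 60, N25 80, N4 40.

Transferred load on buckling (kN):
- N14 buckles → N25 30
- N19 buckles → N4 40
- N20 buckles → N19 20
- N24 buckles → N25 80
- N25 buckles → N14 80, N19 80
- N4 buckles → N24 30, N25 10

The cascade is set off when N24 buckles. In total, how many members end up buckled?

Round 1 — N24 buckles (initial).
  N25: +80 → 80 ≥ 80
Round 2 — N25 buckles.
  N14: +80 → 80 ≥ 30
  N19: +80 → 80 < 100
Round 3 — N14 buckles.
No further bucklings.

3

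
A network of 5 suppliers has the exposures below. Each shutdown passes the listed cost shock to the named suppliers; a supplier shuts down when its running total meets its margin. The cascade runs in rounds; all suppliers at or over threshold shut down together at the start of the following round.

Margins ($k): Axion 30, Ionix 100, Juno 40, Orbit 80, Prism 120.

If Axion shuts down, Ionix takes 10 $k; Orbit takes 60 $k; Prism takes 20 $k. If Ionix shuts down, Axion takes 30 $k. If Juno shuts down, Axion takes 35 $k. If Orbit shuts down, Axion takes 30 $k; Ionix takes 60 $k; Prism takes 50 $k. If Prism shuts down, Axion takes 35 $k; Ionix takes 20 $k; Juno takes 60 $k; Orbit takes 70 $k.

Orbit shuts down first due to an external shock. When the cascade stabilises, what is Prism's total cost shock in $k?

70

Round 1 — Orbit shuts down (initial).
  Axion: +30 → 30 ≥ 30
  Ionix: +60 → 60 < 100
  Prism: +50 → 50 < 120
Round 2 — Axion shuts down.
  Ionix: +10 → 70 < 100
  Prism: +20 → 70 < 120
No further shutdowns.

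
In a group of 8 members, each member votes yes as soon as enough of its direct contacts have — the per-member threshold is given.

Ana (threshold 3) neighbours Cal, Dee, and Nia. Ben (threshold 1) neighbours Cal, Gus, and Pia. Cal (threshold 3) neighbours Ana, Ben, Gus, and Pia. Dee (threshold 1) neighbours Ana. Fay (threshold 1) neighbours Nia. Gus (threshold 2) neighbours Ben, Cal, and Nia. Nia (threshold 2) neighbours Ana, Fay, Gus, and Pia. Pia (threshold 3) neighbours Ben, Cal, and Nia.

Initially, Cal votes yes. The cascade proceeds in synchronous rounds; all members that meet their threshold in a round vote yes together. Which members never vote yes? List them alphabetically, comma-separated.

Ana, Dee, Fay, Nia, Pia

Round 1 — Cal votes yes (initial).
Round 2 — checking thresholds:
  Ana: 1 of 3 neighbours < 3, not yet.
  Ben: 1 of 3 neighbours ≥ 1, votes yes.
  Gus: 1 of 3 neighbours < 2, not yet.
  Pia: 1 of 3 neighbours < 3, not yet.
Round 3 — checking thresholds:
  Ana: 1 of 3 neighbours < 3, not yet.
  Gus: 2 of 3 neighbours ≥ 2, votes yes.
  Pia: 2 of 3 neighbours < 3, not yet.
Round 4 — no new yes votes; cascade stops.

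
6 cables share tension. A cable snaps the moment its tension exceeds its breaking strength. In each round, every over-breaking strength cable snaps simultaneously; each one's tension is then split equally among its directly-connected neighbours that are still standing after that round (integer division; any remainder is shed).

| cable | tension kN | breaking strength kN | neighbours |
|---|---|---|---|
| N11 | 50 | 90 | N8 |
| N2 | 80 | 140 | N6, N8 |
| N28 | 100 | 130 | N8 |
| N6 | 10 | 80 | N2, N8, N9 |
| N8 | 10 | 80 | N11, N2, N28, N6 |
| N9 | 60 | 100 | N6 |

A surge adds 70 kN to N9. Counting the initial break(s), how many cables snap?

6

Round 1 — N9 at 130 > 100. N9 snaps.
  N9 sheds 130 kN to N6: 130 each.
    N6: 10+130 = 140 > 80
Round 2 — N6 snaps.
  N6 sheds 140 kN to N2, N8: 70 each.
    N2: 80+70 = 150 > 140
    N8: 10+70 = 80 ≤ 80
Round 3 — N2 snaps.
  N2 sheds 150 kN to N8: 150 each.
    N8: 80+150 = 230 > 80
Round 4 — N8 snaps.
  N8 sheds 230 kN to N11, N28: 115 each.
    N11: 50+115 = 165 > 90
    N28: 100+115 = 215 > 130
Round 5 — N11, N28 snap.
  N11 sheds 165 kN: no online neighbours, lost.
  N28 sheds 215 kN: no online neighbours, lost.
No further breaks.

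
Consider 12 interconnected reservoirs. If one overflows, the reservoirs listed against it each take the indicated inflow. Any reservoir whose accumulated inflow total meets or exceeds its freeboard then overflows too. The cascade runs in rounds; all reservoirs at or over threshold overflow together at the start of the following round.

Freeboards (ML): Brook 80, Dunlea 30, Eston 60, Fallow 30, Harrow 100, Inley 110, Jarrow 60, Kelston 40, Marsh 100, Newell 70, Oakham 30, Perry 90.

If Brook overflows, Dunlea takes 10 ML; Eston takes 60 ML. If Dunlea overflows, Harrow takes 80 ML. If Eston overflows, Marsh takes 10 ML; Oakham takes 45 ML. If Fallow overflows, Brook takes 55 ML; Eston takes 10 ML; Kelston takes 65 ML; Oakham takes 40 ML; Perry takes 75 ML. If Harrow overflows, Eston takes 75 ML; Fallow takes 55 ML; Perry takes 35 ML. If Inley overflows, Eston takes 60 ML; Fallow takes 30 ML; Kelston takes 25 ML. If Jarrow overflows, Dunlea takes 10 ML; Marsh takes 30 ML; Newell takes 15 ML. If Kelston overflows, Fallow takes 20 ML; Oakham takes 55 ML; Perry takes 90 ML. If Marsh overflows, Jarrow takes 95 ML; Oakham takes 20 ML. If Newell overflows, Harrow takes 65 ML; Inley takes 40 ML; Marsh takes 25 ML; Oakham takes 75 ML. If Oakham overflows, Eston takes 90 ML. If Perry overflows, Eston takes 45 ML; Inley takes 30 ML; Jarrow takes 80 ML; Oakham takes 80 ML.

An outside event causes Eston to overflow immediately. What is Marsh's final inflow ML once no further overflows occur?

10

Round 1 — Eston overflows (initial).
  Marsh: +10 → 10 < 100
  Oakham: +45 → 45 ≥ 30
Round 2 — Oakham overflows.
No further overflows.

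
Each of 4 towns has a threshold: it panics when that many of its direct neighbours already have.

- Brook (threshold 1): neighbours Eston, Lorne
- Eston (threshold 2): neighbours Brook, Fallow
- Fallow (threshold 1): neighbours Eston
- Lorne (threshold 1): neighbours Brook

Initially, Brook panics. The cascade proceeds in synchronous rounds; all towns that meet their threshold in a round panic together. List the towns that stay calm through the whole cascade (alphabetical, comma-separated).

Round 1 — Brook panics (initial).
Round 2 — checking thresholds:
  Eston: 1 of 2 neighbours < 2, holds.
  Lorne: 1 of 1 neighbours ≥ 1, panics.
Round 3 — no new panics; cascade stops.

Eston, Fallow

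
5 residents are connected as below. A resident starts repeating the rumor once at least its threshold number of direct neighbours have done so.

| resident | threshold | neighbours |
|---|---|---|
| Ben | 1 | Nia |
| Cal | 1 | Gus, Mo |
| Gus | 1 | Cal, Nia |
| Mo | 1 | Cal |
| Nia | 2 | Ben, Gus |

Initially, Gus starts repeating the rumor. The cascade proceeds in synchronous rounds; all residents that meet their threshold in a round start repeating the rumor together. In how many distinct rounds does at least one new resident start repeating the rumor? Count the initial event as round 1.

Round 1 — Gus starts repeating the rumor (initial).
Round 2 — checking thresholds:
  Cal: 1 of 2 neighbours ≥ 1, starts repeating the rumor.
  Nia: 1 of 2 neighbours < 2, below threshold.
Round 3 — checking thresholds:
  Mo: 1 of 1 neighbours ≥ 1, starts repeating the rumor.
  Nia: 1 of 2 neighbours < 2, below threshold.
Round 4 — no new spreads; cascade stops.

3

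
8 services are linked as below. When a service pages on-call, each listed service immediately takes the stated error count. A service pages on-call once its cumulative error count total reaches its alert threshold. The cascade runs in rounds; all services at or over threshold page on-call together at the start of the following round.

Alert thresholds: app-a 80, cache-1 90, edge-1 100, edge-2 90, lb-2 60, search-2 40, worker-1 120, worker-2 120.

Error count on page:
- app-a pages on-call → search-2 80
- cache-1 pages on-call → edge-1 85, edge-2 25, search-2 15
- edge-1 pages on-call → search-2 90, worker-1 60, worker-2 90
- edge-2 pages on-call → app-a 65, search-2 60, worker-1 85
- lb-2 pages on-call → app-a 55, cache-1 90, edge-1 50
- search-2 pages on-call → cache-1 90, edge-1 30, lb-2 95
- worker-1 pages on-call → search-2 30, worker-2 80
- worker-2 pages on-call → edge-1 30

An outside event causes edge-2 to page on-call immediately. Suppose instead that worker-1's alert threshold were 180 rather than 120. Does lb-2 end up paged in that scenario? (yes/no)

With worker-1's alert threshold at 180:
Round 1 — edge-2 pages on-call (initial).
  app-a: +65 → 65 < 80
  search-2: +60 → 60 ≥ 40
  worker-1: +85 → 85 < 180
Round 2 — search-2 pages on-call.
  cache-1: +90 → 90 ≥ 90
  edge-1: +30 → 30 < 100
  lb-2: +95 → 95 ≥ 60
Round 3 — cache-1, lb-2 page on-call.
  app-a: +55 → 120 ≥ 80
  edge-1: +85+50 → 165 ≥ 100
Round 4 — app-a, edge-1 page on-call.
  worker-1: +60 → 145 < 180
  worker-2: +90 → 90 < 120
No further pages.

yes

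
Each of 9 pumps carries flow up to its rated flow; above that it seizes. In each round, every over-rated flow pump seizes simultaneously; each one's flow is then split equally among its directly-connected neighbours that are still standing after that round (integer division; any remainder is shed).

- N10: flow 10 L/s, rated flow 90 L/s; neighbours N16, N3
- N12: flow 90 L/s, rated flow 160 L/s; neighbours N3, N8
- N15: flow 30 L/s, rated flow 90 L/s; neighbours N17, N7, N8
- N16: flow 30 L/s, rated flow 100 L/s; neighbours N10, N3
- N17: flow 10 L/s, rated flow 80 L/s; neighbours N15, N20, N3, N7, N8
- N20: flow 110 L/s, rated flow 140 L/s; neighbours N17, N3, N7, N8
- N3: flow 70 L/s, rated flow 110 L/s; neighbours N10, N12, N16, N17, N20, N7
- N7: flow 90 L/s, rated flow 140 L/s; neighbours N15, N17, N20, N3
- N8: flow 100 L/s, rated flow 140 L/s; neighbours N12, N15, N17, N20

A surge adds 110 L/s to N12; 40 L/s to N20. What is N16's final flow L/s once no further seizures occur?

81

Round 1 — N12 at 200 > 160; N20 at 150 > 140. N12, N20 seize.
  N12 sheds 200 L/s to N3, N8: 100 each.
    N3: 70+100 = 170 > 110
    N8: 100+100 = 200 > 140
  N20 sheds 150 L/s to N17, N3, N7, N8: 37 each (2 lost).
    N17: 10+37 = 47 ≤ 80
    N3: 170+37 = 207 > 110
    N7: 90+37 = 127 ≤ 140
    N8: 200+37 = 237 > 140
Round 2 — N3, N8 seize.
  N3 sheds 207 L/s to N10, N16, N17, N7: 51 each (3 lost).
    N10: 10+51 = 61 ≤ 90
    N16: 30+51 = 81 ≤ 100
    N17: 47+51 = 98 > 80
    N7: 127+51 = 178 > 140
  N8 sheds 237 L/s to N15, N17: 118 each (1 lost).
    N15: 30+118 = 148 > 90
    N17: 98+118 = 216 > 80
Round 3 — N15, N17, N7 seize.
  N15 sheds 148 L/s: no online neighbours, lost.
  N17 sheds 216 L/s: no online neighbours, lost.
  N7 sheds 178 L/s: no online neighbours, lost.
No further seizures.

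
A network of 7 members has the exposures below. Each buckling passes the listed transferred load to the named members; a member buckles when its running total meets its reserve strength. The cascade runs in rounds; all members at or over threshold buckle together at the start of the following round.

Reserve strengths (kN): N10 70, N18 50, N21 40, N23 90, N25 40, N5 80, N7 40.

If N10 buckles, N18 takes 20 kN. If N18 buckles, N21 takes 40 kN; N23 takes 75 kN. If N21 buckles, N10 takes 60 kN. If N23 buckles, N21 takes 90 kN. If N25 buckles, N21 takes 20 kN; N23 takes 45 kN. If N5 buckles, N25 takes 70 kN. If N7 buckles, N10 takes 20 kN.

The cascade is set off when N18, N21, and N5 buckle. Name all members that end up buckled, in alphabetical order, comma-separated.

Round 1 — N18, N21, N5 buckle (initial).
  N10: +60 → 60 < 70
  N23: +75 → 75 < 90
  N25: +70 → 70 ≥ 40
Round 2 — N25 buckles.
  N23: +45 → 120 ≥ 90
Round 3 — N23 buckles.
No further bucklings.

N18, N21, N23, N25, N5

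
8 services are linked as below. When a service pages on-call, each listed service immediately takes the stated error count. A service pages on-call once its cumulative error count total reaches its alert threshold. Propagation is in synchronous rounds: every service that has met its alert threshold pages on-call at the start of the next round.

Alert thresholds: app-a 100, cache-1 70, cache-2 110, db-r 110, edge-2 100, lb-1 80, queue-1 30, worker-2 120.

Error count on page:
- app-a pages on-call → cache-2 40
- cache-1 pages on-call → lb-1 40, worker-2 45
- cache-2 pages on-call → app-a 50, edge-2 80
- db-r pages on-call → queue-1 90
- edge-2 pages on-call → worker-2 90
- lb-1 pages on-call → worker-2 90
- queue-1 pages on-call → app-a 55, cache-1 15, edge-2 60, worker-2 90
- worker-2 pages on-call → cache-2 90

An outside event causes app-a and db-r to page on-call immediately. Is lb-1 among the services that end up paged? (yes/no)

no

Round 1 — app-a, db-r page on-call (initial).
  cache-2: +40 → 40 < 110
  queue-1: +90 → 90 ≥ 30
Round 2 — queue-1 pages on-call.
  cache-1: +15 → 15 < 70
  edge-2: +60 → 60 < 100
  worker-2: +90 → 90 < 120
No further pages.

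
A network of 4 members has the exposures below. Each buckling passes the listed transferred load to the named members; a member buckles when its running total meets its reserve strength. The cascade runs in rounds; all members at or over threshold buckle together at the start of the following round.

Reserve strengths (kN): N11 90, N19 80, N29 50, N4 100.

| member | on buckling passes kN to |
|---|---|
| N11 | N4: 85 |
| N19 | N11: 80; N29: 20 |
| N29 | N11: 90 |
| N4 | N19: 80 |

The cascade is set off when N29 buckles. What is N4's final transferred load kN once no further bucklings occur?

85

Round 1 — N29 buckles (initial).
  N11: +90 → 90 ≥ 90
Round 2 — N11 buckles.
  N4: +85 → 85 < 100
No further bucklings.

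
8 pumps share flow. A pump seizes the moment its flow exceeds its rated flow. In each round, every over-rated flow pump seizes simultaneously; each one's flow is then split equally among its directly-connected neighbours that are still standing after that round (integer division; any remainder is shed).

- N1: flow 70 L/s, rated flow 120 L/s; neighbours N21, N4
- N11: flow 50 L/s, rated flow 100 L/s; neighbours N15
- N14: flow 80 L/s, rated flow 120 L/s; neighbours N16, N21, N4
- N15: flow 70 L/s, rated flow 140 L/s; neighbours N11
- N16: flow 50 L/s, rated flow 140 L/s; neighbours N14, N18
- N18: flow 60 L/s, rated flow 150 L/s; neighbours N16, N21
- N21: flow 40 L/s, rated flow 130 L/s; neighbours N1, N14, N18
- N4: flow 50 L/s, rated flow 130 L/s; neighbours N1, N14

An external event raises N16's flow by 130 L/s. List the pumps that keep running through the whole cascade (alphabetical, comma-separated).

N11, N15

Round 1 — N16 at 180 > 140. N16 seizes.
  N16 sheds 180 L/s to N14, N18: 90 each.
    N14: 80+90 = 170 > 120
    N18: 60+90 = 150 ≤ 150
Round 2 — N14 seizes.
  N14 sheds 170 L/s to N21, N4: 85 each.
    N21: 40+85 = 125 ≤ 130
    N4: 50+85 = 135 > 130
Round 3 — N4 seizes.
  N4 sheds 135 L/s to N1: 135 each.
    N1: 70+135 = 205 > 120
Round 4 — N1 seizes.
  N1 sheds 205 L/s to N21: 205 each.
    N21: 125+205 = 330 > 130
Round 5 — N21 seizes.
  N21 sheds 330 L/s to N18: 330 each.
    N18: 150+330 = 480 > 150
Round 6 — N18 seizes.
  N18 sheds 480 L/s: no online neighbours, lost.
No further seizures.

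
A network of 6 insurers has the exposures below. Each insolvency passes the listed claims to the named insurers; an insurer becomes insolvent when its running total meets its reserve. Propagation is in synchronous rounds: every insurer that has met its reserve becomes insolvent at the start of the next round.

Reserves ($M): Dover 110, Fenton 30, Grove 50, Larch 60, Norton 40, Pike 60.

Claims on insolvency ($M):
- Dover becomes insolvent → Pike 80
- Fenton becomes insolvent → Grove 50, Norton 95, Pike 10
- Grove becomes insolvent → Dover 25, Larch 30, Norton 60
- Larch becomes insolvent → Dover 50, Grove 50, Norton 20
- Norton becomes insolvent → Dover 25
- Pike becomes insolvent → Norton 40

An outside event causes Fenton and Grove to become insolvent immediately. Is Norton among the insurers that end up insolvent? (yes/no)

yes

Round 1 — Fenton, Grove become insolvent (initial).
  Dover: +25 → 25 < 110
  Larch: +30 → 30 < 60
  Norton: +95+60 → 155 ≥ 40
  Pike: +10 → 10 < 60
Round 2 — Norton becomes insolvent.
  Dover: +25 → 50 < 110
No further insolvencies.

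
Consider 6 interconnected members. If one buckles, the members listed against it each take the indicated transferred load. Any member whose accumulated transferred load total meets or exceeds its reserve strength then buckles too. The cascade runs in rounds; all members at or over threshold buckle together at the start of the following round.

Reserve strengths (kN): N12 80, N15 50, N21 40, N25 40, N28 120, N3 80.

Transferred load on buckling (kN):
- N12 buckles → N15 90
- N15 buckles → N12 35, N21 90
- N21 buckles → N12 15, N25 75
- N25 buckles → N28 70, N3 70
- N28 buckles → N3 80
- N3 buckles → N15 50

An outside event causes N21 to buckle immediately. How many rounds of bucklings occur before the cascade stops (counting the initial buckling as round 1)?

Round 1 — N21 buckles (initial).
  N12: +15 → 15 < 80
  N25: +75 → 75 ≥ 40
Round 2 — N25 buckles.
  N28: +70 → 70 < 120
  N3: +70 → 70 < 80
No further bucklings.

2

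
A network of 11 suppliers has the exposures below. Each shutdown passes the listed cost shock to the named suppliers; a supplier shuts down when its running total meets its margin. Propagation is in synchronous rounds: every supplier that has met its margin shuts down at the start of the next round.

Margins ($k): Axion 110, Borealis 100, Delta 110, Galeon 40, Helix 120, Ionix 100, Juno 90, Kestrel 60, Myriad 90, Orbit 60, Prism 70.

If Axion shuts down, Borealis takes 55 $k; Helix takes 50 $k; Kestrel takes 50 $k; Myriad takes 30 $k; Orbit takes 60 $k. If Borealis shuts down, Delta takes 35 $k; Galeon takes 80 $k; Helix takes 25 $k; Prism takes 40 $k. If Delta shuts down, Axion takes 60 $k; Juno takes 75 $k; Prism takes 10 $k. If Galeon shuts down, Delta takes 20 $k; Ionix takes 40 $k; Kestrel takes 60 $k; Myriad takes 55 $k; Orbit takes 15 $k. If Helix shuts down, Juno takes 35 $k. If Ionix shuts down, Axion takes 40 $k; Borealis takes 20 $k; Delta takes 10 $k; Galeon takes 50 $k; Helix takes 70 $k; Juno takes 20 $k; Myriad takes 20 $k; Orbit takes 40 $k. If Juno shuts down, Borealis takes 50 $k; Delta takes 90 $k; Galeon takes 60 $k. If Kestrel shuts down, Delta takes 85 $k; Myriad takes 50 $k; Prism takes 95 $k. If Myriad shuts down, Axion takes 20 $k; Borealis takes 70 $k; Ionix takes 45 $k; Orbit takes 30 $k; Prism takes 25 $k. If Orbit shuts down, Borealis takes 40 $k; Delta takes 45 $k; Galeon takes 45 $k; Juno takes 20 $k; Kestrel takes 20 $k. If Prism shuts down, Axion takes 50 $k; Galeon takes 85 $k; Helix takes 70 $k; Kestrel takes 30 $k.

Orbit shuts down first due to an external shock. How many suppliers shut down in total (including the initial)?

10

Round 1 — Orbit shuts down (initial).
  Borealis: +40 → 40 < 100
  Delta: +45 → 45 < 110
  Galeon: +45 → 45 ≥ 40
  Juno: +20 → 20 < 90
  Kestrel: +20 → 20 < 60
Round 2 — Galeon shuts down.
  Delta: +20 → 65 < 110
  Ionix: +40 → 40 < 100
  Kestrel: +60 → 80 ≥ 60
  Myriad: +55 → 55 < 90
Round 3 — Kestrel shuts down.
  Delta: +85 → 150 ≥ 110
  Myriad: +50 → 105 ≥ 90
  Prism: +95 → 95 ≥ 70
Round 4 — Delta, Myriad, Prism shut down.
  Axion: +60+20+50 → 130 ≥ 110
  Borealis: +70 → 110 ≥ 100
  Helix: +70 → 70 < 120
  Ionix: +45 → 85 < 100
  Juno: +75 → 95 ≥ 90
Round 5 — Axion, Borealis, Juno shut down.
  Helix: +50+25 → 145 ≥ 120
Round 6 — Helix shuts down.
No further shutdowns.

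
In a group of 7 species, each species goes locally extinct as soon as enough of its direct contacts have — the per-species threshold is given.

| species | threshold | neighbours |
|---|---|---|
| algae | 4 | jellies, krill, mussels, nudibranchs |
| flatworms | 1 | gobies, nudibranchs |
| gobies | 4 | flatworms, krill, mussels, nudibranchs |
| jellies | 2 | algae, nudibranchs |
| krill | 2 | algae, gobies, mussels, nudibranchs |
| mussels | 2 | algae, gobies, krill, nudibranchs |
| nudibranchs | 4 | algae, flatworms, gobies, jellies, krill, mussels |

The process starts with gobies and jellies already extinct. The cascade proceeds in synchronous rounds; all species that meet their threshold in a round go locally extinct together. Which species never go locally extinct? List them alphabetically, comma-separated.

Round 1 — gobies, jellies go locally extinct (initial).
Round 2 — checking thresholds:
  algae: 1 of 4 neighbours < 4, holds.
  flatworms: 1 of 2 neighbours ≥ 1, goes locally extinct.
  krill: 1 of 4 neighbours < 2, holds.
  mussels: 1 of 4 neighbours < 2, holds.
  nudibranchs: 2 of 6 neighbours < 4, holds.
Round 3 — no new extinctions; cascade stops.

algae, krill, mussels, nudibranchs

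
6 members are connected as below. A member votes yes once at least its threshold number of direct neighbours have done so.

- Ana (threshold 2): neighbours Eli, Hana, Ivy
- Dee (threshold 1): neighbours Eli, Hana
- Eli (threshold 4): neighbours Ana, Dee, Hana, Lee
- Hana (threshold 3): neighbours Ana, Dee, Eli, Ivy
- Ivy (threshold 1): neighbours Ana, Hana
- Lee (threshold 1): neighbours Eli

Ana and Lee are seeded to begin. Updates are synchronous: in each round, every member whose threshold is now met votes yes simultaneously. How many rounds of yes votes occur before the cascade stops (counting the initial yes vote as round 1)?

Round 1 — Ana, Lee vote yes (initial).
Round 2 — checking thresholds:
  Eli: 2 of 4 neighbours < 4, below threshold.
  Hana: 1 of 4 neighbours < 3, below threshold.
  Ivy: 1 of 2 neighbours ≥ 1, votes yes.
Round 3 — no new yes votes; cascade stops.

2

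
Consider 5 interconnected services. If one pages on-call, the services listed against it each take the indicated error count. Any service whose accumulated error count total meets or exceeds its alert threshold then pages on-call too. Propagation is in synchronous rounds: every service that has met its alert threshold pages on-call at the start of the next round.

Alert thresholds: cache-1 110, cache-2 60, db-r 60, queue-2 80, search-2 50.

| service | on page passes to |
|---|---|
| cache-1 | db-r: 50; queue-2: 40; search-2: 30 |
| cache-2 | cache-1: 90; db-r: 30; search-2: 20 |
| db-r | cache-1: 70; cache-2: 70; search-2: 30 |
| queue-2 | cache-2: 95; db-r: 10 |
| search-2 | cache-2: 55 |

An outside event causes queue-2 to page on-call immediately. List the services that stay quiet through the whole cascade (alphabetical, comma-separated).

Round 1 — queue-2 pages on-call (initial).
  cache-2: +95 → 95 ≥ 60
  db-r: +10 → 10 < 60
Round 2 — cache-2 pages on-call.
  cache-1: +90 → 90 < 110
  db-r: +30 → 40 < 60
  search-2: +20 → 20 < 50
No further pages.

cache-1, db-r, search-2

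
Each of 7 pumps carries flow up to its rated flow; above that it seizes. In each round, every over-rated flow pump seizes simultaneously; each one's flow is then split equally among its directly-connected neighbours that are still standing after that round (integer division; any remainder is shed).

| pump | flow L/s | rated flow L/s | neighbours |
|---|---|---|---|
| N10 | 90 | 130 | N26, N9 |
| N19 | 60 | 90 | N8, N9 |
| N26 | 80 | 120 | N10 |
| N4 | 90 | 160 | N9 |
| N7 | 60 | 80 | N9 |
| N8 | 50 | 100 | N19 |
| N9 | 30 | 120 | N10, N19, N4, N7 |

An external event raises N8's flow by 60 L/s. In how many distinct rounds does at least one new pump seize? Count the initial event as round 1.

5

Round 1 — N8 at 110 > 100. N8 seizes.
  N8 sheds 110 L/s to N19: 110 each.
    N19: 60+110 = 170 > 90
Round 2 — N19 seizes.
  N19 sheds 170 L/s to N9: 170 each.
    N9: 30+170 = 200 > 120
Round 3 — N9 seizes.
  N9 sheds 200 L/s to N10, N4, N7: 66 each (2 lost).
    N10: 90+66 = 156 > 130
    N4: 90+66 = 156 ≤ 160
    N7: 60+66 = 126 > 80
Round 4 — N10, N7 seize.
  N10 sheds 156 L/s to N26: 156 each.
    N26: 80+156 = 236 > 120
  N7 sheds 126 L/s: no online neighbours, lost.
Round 5 — N26 seizes.
  N26 sheds 236 L/s: no online neighbours, lost.
No further seizures.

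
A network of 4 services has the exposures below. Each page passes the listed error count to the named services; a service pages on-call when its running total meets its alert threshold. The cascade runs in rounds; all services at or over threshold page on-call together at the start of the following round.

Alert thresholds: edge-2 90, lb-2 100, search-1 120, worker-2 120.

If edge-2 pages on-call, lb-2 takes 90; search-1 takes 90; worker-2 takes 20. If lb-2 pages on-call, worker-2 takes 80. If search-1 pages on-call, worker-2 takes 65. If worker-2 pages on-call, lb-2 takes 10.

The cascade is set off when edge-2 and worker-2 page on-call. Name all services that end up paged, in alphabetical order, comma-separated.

edge-2, lb-2, worker-2

Round 1 — edge-2, worker-2 page on-call (initial).
  lb-2: +90+10 → 100 ≥ 100
  search-1: +90 → 90 < 120
Round 2 — lb-2 pages on-call.
No further pages.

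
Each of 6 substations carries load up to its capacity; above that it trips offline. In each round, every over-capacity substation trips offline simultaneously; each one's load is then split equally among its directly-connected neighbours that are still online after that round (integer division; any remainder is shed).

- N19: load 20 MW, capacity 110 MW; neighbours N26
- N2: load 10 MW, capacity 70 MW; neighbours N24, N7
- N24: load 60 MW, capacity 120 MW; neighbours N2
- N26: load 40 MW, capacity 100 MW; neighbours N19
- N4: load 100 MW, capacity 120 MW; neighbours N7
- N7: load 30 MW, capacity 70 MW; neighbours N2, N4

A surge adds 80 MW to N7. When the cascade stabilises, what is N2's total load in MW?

Round 1 — N7 at 110 > 70. N7 trips offline.
  N7 sheds 110 MW to N2, N4: 55 each.
    N2: 10+55 = 65 ≤ 70
    N4: 100+55 = 155 > 120
Round 2 — N4 trips offline.
  N4 sheds 155 MW: no online neighbours, lost.
No further trips.

65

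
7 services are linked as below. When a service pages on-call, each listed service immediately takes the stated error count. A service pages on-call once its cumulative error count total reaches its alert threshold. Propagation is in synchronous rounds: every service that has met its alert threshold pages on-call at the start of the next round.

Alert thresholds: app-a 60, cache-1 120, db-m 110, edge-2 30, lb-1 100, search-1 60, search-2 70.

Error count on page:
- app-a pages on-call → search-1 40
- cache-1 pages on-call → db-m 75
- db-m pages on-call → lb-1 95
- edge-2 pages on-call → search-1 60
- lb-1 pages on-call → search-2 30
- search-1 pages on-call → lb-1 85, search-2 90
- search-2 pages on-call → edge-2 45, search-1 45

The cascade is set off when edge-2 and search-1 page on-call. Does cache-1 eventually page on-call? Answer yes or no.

Round 1 — edge-2, search-1 page on-call (initial).
  lb-1: +85 → 85 < 100
  search-2: +90 → 90 ≥ 70
Round 2 — search-2 pages on-call.
No further pages.

no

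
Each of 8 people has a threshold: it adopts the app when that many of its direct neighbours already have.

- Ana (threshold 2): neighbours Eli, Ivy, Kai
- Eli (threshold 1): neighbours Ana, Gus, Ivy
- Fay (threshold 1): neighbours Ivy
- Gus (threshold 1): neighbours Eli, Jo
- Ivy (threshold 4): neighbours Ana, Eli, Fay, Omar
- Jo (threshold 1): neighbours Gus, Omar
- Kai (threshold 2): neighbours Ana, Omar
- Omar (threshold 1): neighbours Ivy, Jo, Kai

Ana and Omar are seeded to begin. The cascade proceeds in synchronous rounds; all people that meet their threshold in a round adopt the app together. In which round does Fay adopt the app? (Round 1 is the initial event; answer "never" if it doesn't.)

never

Round 1 — Ana, Omar adopt the app (initial).
Round 2 — checking thresholds:
  Eli: 1 of 3 neighbours ≥ 1, adopts the app.
  Ivy: 2 of 4 neighbours < 4, holds.
  Jo: 1 of 2 neighbours ≥ 1, adopts the app.
  Kai: 2 of 2 neighbours ≥ 2, adopts the app.
Round 3 — checking thresholds:
  Gus: 2 of 2 neighbours ≥ 1, adopts the app.
  Ivy: 3 of 4 neighbours < 4, holds.
Round 4 — no new adoptions; cascade stops.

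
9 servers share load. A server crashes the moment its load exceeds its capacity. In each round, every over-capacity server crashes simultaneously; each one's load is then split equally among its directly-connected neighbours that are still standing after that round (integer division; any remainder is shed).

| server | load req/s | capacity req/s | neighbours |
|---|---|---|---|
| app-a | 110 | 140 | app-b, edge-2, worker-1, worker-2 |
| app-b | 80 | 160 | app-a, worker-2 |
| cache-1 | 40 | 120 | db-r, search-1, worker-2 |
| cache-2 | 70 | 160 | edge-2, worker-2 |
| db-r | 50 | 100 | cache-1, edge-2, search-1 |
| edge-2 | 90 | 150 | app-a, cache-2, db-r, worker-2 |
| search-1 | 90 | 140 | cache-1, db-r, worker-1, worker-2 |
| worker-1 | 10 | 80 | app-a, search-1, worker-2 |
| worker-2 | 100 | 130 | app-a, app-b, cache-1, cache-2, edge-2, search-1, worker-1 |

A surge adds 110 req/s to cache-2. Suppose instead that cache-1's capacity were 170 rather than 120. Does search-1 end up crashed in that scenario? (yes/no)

yes

With cache-1's capacity at 170:
Round 1 — cache-2 at 180 > 160. cache-2 crashes.
  cache-2 sheds 180 req/s to edge-2, worker-2: 90 each.
    edge-2: 90+90 = 180 > 150
    worker-2: 100+90 = 190 > 130
Round 2 — edge-2, worker-2 crash.
  edge-2 sheds 180 req/s to app-a, db-r: 90 each.
    app-a: 110+90 = 200 > 140
    db-r: 50+90 = 140 > 100
  worker-2 sheds 190 req/s to app-a, app-b, cache-1, search-1, worker-1: 38 each.
    app-a: 200+38 = 238 > 140
    app-b: 80+38 = 118 ≤ 160
    cache-1: 40+38 = 78 ≤ 170
    search-1: 90+38 = 128 ≤ 140
    worker-1: 10+38 = 48 ≤ 80
Round 3 — app-a, db-r crash.
  app-a sheds 238 req/s to app-b, worker-1: 119 each.
    app-b: 118+119 = 237 > 160
    worker-1: 48+119 = 167 > 80
  db-r sheds 140 req/s to cache-1, search-1: 70 each.
    cache-1: 78+70 = 148 ≤ 170
    search-1: 128+70 = 198 > 140
Round 4 — app-b, search-1, worker-1 crash.
  app-b sheds 237 req/s: no online neighbours, lost.
  search-1 sheds 198 req/s to cache-1: 198 each.
    cache-1: 148+198 = 346 > 170
  worker-1 sheds 167 req/s: no online neighbours, lost.
Round 5 — cache-1 crashes.
  cache-1 sheds 346 req/s: no online neighbours, lost.
No further crashes.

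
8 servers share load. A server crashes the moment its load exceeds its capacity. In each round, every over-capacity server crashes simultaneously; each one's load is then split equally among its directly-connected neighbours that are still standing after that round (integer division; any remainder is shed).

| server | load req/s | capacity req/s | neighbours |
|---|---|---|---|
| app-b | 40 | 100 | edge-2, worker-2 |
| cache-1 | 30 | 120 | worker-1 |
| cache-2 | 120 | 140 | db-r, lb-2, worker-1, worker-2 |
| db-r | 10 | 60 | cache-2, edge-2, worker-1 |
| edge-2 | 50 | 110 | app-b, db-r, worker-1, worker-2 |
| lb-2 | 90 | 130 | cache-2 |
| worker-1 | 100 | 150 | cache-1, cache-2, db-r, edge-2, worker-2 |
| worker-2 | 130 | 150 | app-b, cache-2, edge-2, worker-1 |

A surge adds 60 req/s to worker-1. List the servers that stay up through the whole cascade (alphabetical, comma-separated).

Round 1 — worker-1 at 160 > 150. worker-1 crashes.
  worker-1 sheds 160 req/s to cache-1, cache-2, db-r, edge-2, worker-2: 32 each.
    cache-1: 30+32 = 62 ≤ 120
    cache-2: 120+32 = 152 > 140
    db-r: 10+32 = 42 ≤ 60
    edge-2: 50+32 = 82 ≤ 110
    worker-2: 130+32 = 162 > 150
Round 2 — cache-2, worker-2 crash.
  cache-2 sheds 152 req/s to db-r, lb-2: 76 each.
    db-r: 42+76 = 118 > 60
    lb-2: 90+76 = 166 > 130
  worker-2 sheds 162 req/s to app-b, edge-2: 81 each.
    app-b: 40+81 = 121 > 100
    edge-2: 82+81 = 163 > 110
Round 3 — app-b, db-r, edge-2, lb-2 crash.
  app-b sheds 121 req/s: no online neighbours, lost.
  db-r sheds 118 req/s: no online neighbours, lost.
  edge-2 sheds 163 req/s: no online neighbours, lost.
  lb-2 sheds 166 req/s: no online neighbours, lost.
No further crashes.

cache-1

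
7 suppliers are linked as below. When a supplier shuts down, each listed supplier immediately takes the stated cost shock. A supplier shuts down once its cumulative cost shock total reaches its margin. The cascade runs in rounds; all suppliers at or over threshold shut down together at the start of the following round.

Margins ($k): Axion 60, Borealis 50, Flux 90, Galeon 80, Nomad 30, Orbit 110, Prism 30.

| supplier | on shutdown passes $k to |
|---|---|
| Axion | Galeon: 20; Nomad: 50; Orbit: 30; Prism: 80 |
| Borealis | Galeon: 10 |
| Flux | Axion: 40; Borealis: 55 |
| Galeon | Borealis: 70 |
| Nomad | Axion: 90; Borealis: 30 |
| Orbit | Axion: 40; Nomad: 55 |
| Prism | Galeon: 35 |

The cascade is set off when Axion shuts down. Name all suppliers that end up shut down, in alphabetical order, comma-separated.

Round 1 — Axion shuts down (initial).
  Galeon: +20 → 20 < 80
  Nomad: +50 → 50 ≥ 30
  Orbit: +30 → 30 < 110
  Prism: +80 → 80 ≥ 30
Round 2 — Nomad, Prism shut down.
  Borealis: +30 → 30 < 50
  Galeon: +35 → 55 < 80
No further shutdowns.

Axion, Nomad, Prism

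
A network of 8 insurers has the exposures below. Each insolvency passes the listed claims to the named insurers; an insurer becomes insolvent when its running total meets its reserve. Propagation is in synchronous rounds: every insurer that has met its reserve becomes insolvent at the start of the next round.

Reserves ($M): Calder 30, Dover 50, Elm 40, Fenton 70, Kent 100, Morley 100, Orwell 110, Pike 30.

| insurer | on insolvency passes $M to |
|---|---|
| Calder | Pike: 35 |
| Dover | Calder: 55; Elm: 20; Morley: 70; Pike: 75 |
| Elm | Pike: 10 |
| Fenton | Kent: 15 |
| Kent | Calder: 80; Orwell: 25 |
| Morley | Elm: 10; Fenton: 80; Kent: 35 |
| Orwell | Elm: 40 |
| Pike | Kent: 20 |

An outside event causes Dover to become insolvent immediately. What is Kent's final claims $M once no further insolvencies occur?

20

Round 1 — Dover becomes insolvent (initial).
  Calder: +55 → 55 ≥ 30
  Elm: +20 → 20 < 40
  Morley: +70 → 70 < 100
  Pike: +75 → 75 ≥ 30
Round 2 — Calder, Pike become insolvent.
  Kent: +20 → 20 < 100
No further insolvencies.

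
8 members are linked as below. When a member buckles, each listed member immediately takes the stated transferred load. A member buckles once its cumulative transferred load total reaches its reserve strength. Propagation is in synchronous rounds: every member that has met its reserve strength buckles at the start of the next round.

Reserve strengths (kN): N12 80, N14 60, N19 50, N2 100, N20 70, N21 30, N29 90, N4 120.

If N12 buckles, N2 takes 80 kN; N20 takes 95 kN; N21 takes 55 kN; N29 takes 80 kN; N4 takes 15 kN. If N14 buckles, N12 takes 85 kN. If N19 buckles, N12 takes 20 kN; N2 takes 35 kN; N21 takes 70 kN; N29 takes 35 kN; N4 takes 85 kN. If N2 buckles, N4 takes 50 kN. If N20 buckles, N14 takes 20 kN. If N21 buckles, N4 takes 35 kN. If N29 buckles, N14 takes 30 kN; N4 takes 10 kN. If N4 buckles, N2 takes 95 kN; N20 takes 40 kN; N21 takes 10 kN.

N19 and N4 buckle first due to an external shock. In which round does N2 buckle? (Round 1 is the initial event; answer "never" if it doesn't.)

Round 1 — N19, N4 buckle (initial).
  N12: +20 → 20 < 80
  N2: +35+95 → 130 ≥ 100
  N20: +40 → 40 < 70
  N21: +70+10 → 80 ≥ 30
  N29: +35 → 35 < 90
Round 2 — N2, N21 buckle.
No further bucklings.

2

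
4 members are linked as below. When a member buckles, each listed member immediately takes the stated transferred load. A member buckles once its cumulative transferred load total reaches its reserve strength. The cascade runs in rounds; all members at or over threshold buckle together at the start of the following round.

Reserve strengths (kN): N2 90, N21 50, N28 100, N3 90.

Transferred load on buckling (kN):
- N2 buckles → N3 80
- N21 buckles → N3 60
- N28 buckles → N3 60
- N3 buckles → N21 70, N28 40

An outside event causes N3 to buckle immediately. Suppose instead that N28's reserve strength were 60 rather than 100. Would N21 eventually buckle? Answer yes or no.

With N28's reserve strength at 60:
Round 1 — N3 buckles (initial).
  N21: +70 → 70 ≥ 50
  N28: +40 → 40 < 60
Round 2 — N21 buckles.
No further bucklings.

yes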